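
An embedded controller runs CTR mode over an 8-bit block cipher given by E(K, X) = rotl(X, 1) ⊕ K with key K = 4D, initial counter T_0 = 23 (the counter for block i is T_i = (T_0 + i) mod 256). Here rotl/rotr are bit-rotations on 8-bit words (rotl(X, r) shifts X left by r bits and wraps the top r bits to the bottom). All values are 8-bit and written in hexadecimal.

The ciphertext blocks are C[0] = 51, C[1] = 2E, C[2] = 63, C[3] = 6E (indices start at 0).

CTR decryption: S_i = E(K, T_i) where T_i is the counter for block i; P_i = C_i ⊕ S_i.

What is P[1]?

P[1]: T = 24, S = E(K, T) = 05; 2E ⊕ 05 = 2B.

P[1] = 2B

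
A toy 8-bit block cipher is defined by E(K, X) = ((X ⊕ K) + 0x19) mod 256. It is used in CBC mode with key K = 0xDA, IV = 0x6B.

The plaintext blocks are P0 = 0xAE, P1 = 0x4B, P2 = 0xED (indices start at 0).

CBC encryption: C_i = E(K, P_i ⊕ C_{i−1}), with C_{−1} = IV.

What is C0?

C0: P0 ⊕ 0x6B = 0xC5; E(K, 0xC5) = 0x38.

C0 = 0x38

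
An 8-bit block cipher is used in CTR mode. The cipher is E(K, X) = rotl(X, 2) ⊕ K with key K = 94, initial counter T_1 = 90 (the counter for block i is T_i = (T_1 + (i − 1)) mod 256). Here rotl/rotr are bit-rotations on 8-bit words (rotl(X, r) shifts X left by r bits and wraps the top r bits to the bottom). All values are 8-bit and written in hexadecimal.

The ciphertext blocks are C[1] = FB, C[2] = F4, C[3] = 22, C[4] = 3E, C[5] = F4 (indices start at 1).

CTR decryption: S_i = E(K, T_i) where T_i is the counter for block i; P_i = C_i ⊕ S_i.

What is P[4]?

P[4] = E4

P[4]: T = 93, S = E(K, T) = DA; 3E ⊕ DA = E4.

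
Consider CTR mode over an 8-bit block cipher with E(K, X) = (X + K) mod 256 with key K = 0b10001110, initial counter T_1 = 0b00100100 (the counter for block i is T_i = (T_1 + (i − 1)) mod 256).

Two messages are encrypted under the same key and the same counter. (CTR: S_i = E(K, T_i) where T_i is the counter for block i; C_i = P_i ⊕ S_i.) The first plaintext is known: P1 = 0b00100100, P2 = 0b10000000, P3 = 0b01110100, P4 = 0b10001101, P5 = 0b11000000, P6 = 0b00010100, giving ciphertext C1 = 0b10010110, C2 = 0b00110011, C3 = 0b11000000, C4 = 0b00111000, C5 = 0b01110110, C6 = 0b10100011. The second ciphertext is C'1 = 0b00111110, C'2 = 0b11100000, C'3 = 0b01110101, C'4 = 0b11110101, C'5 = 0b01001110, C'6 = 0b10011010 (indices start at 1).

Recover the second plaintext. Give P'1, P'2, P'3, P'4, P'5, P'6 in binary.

In CTR with a reused counter, both messages share the same keystream S_i, so C_i ⊕ C'_i = P_i ⊕ P'_i and thus P'_i = P_i ⊕ C_i ⊕ C'_i.
P'1: 0b00100100 ⊕ 0b10010110 ⊕ 0b00111110 = 0b10001100.
P'2: 0b10000000 ⊕ 0b00110011 ⊕ 0b11100000 = 0b01010011.
P'3: 0b01110100 ⊕ 0b11000000 ⊕ 0b01110101 = 0b11000001.
P'4: 0b10001101 ⊕ 0b00111000 ⊕ 0b11110101 = 0b01000000.
P'5: 0b11000000 ⊕ 0b01110110 ⊕ 0b01001110 = 0b11111000.
P'6: 0b00010100 ⊕ 0b10100011 ⊕ 0b10011010 = 0b00101101.

P'1 = 0b10001100, P'2 = 0b01010011, P'3 = 0b11000001, P'4 = 0b01000000, P'5 = 0b11111000, P'6 = 0b00101101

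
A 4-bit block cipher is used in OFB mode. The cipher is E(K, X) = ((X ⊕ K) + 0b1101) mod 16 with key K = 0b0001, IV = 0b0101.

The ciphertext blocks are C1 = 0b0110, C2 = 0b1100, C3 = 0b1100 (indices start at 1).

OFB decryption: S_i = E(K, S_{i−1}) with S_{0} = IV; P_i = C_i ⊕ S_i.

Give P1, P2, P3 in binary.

P1: S = E(K, 0b0101) = 0b0001; 0b0110 ⊕ 0b0001 = 0b0111.
P2: S = E(K, 0b0001) = 0b1101; 0b1100 ⊕ 0b1101 = 0b0001.
P3: S = E(K, 0b1101) = 0b1001; 0b1100 ⊕ 0b1001 = 0b0101.

P1 = 0b0111, P2 = 0b0001, P3 = 0b0101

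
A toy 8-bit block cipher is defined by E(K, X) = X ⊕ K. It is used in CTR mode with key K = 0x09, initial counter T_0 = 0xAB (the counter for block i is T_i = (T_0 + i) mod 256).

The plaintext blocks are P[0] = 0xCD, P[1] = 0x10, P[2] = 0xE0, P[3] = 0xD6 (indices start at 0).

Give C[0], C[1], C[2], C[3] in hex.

CTR encryption: S_i = E(K, T_i) where T_i is the counter for block i; C_i = P_i ⊕ S_i.
C[0]: T = 0xAB, S = E(K, T) = 0xA2; 0xCD ⊕ 0xA2 = 0x6F.
C[1]: T = 0xAC, S = E(K, T) = 0xA5; 0x10 ⊕ 0xA5 = 0xB5.
C[2]: T = 0xAD, S = E(K, T) = 0xA4; 0xE0 ⊕ 0xA4 = 0x44.
C[3]: T = 0xAE, S = E(K, T) = 0xA7; 0xD6 ⊕ 0xA7 = 0x71.

C[0] = 0x6F, C[1] = 0xB5, C[2] = 0x44, C[3] = 0x71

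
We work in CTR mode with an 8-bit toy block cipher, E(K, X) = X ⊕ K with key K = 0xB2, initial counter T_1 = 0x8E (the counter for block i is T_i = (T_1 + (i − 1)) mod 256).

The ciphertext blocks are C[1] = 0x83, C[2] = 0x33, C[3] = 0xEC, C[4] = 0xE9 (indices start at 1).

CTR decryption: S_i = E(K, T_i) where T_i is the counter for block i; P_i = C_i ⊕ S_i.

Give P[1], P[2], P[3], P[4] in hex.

P[1] = 0xBF, P[2] = 0x0E, P[3] = 0xCE, P[4] = 0xCA

P[1]: T = 0x8E, S = E(K, T) = 0x3C; 0x83 ⊕ 0x3C = 0xBF.
P[2]: T = 0x8F, S = E(K, T) = 0x3D; 0x33 ⊕ 0x3D = 0x0E.
P[3]: T = 0x90, S = E(K, T) = 0x22; 0xEC ⊕ 0x22 = 0xCE.
P[4]: T = 0x91, S = E(K, T) = 0x23; 0xE9 ⊕ 0x23 = 0xCA.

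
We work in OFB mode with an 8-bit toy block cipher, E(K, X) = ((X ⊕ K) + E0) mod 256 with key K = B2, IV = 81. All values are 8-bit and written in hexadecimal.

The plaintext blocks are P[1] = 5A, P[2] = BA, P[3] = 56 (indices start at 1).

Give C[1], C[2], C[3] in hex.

C[1] = 49, C[2] = 3B, C[3] = 45

OFB encryption: S_i = E(K, S_{i−1}) with S_{0} = IV; C_i = P_i ⊕ S_i.
C[1]: S = E(K, 81) = 13; 5A ⊕ 13 = 49.
C[2]: S = E(K, 13) = 81; BA ⊕ 81 = 3B.
C[3]: S = E(K, 81) = 13; 56 ⊕ 13 = 45.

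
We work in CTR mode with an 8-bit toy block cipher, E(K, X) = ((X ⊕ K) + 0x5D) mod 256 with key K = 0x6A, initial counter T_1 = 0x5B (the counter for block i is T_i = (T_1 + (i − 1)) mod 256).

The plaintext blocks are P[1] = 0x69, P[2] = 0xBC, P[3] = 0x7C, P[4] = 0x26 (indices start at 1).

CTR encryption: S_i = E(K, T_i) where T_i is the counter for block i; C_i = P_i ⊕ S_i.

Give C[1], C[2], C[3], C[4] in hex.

C[1]: T = 0x5B, S = E(K, T) = 0x8E; 0x69 ⊕ 0x8E = 0xE7.
C[2]: T = 0x5C, S = E(K, T) = 0x93; 0xBC ⊕ 0x93 = 0x2F.
C[3]: T = 0x5D, S = E(K, T) = 0x94; 0x7C ⊕ 0x94 = 0xE8.
C[4]: T = 0x5E, S = E(K, T) = 0x91; 0x26 ⊕ 0x91 = 0xB7.

C[1] = 0xE7, C[2] = 0x2F, C[3] = 0xE8, C[4] = 0xB7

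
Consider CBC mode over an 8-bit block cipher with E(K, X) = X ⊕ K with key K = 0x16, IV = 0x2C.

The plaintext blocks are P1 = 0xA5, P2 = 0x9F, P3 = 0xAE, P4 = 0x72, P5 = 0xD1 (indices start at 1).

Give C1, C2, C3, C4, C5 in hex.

CBC encryption: C_i = E(K, P_i ⊕ C_{i−1}), with C_{0} = IV.
C1: P1 ⊕ 0x2C = 0x89; E(K, 0x89) = 0x9F.
C2: P2 ⊕ 0x9F = 0x00; E(K, 0x00) = 0x16.
C3: P3 ⊕ 0x16 = 0xB8; E(K, 0xB8) = 0xAE.
C4: P4 ⊕ 0xAE = 0xDC; E(K, 0xDC) = 0xCA.
C5: P5 ⊕ 0xCA = 0x1B; E(K, 0x1B) = 0x0D.

C1 = 0x9F, C2 = 0x16, C3 = 0xAE, C4 = 0xCA, C5 = 0x0D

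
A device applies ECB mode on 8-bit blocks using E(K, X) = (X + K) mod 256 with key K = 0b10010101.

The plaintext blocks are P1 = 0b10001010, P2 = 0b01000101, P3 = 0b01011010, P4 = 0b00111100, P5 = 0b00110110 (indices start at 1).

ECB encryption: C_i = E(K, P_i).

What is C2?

C2: E(K, 0b01000101) = 0b11011010.

C2 = 0b11011010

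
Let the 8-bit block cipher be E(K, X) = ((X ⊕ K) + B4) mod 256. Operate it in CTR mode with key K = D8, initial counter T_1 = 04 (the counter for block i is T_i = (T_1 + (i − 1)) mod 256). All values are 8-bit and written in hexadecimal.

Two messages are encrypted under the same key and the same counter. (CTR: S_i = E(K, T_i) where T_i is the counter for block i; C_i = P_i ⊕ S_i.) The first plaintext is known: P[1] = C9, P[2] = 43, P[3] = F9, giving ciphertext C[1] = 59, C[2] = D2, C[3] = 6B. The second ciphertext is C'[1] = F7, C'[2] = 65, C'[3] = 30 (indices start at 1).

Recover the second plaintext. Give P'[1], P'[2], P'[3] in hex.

In CTR with a reused counter, both messages share the same keystream S_i, so C_i ⊕ C'_i = P_i ⊕ P'_i and thus P'_i = P_i ⊕ C_i ⊕ C'_i.
P'[1]: C9 ⊕ 59 ⊕ F7 = 67.
P'[2]: 43 ⊕ D2 ⊕ 65 = F4.
P'[3]: F9 ⊕ 6B ⊕ 30 = A2.

P'[1] = 67, P'[2] = F4, P'[3] = A2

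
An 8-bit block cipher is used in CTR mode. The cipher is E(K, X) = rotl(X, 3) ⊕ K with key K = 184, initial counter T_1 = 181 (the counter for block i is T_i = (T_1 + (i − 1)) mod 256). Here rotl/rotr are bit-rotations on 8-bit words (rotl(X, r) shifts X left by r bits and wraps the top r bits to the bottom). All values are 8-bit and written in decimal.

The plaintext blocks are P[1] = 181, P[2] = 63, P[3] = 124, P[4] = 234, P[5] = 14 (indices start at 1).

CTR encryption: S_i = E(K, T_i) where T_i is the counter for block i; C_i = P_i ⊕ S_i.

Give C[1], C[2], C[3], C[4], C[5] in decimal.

C[1]: T = 181, S = E(K, T) = 21; 181 ⊕ 21 = 160.
C[2]: T = 182, S = E(K, T) = 13; 63 ⊕ 13 = 50.
C[3]: T = 183, S = E(K, T) = 5; 124 ⊕ 5 = 121.
C[4]: T = 184, S = E(K, T) = 125; 234 ⊕ 125 = 151.
C[5]: T = 185, S = E(K, T) = 117; 14 ⊕ 117 = 123.

C[1] = 160, C[2] = 50, C[3] = 121, C[4] = 151, C[5] = 123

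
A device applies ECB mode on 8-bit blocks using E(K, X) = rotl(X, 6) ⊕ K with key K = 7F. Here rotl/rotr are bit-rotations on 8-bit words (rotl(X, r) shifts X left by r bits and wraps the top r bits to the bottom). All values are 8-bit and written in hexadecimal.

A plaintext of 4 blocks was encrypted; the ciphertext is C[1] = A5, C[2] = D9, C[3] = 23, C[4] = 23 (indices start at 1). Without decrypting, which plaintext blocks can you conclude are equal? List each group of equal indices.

ECB encrypts each block independently with the same key, so equal ciphertext blocks imply equal plaintext blocks.
C[3] = C[4] = 23, so P[3] = P[4].

P[3] = P[4]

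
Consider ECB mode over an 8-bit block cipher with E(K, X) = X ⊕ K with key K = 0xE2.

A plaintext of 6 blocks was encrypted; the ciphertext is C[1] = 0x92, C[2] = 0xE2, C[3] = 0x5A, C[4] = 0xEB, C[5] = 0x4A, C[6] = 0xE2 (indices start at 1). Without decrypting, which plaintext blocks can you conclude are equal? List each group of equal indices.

ECB encrypts each block independently with the same key, so equal ciphertext blocks imply equal plaintext blocks.
C[2] = C[6] = 0xE2, so P[2] = P[6].

P[2] = P[6]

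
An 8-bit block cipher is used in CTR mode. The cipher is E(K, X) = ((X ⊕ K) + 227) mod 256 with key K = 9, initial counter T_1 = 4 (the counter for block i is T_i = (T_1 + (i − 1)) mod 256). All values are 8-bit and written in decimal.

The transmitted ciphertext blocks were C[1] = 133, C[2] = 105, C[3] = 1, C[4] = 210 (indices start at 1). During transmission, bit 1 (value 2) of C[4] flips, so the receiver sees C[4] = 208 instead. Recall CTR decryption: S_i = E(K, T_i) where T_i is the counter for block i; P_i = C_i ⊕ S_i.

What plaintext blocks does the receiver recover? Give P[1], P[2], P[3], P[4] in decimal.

P[1] = 117, P[2] = 134, P[3] = 243, P[4] = 33

Only C[4] changed, to 208. In CTR, a change in C_i flips the same bit in P_i only; the keystream is unaffected. Decrypting the received ciphertext:
P[1]: T = 4, S = E(K, T) = 240; 133 ⊕ 240 = 117.
P[2]: T = 5, S = E(K, T) = 239; 105 ⊕ 239 = 134.
P[3]: T = 6, S = E(K, T) = 242; 1 ⊕ 242 = 243.
P[4]: T = 7, S = E(K, T) = 241; 208 ⊕ 241 = 33.
Blocks that differ from the original plaintext: P[4].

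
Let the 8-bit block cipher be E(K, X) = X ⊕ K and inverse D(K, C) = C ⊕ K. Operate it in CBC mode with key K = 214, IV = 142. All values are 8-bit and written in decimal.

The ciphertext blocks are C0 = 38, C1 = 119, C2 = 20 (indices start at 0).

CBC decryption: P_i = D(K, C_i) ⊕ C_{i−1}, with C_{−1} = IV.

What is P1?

P1: D(K, 119) = 161; 161 ⊕ 38 = 135.

P1 = 135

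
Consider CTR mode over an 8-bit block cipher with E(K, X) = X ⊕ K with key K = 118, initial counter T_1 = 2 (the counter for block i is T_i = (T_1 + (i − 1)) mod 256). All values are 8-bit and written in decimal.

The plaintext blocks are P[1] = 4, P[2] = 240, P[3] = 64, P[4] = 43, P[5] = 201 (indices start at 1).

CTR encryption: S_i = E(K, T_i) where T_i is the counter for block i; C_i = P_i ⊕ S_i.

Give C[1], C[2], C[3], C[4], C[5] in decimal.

C[1] = 112, C[2] = 133, C[3] = 50, C[4] = 88, C[5] = 185

C[1]: T = 2, S = E(K, T) = 116; 4 ⊕ 116 = 112.
C[2]: T = 3, S = E(K, T) = 117; 240 ⊕ 117 = 133.
C[3]: T = 4, S = E(K, T) = 114; 64 ⊕ 114 = 50.
C[4]: T = 5, S = E(K, T) = 115; 43 ⊕ 115 = 88.
C[5]: T = 6, S = E(K, T) = 112; 201 ⊕ 112 = 185.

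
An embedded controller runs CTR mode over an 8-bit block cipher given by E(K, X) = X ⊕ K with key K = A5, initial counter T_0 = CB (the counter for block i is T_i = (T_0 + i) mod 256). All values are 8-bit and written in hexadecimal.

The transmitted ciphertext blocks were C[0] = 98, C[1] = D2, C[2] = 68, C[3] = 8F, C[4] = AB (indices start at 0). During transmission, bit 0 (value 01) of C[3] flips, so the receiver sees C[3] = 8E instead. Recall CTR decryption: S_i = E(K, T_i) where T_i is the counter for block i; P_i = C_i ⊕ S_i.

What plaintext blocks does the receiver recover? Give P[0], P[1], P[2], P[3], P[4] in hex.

Only C[3] changed, to 8E. In CTR, a change in C_i flips the same bit in P_i only; the keystream is unaffected. Decrypting the received ciphertext:
P[0]: T = CB, S = E(K, T) = 6E; 98 ⊕ 6E = F6.
P[1]: T = CC, S = E(K, T) = 69; D2 ⊕ 69 = BB.
P[2]: T = CD, S = E(K, T) = 68; 68 ⊕ 68 = 00.
P[3]: T = CE, S = E(K, T) = 6B; 8E ⊕ 6B = E5.
P[4]: T = CF, S = E(K, T) = 6A; AB ⊕ 6A = C1.
Blocks that differ from the original plaintext: P[3].

P[0] = F6, P[1] = BB, P[2] = 00, P[3] = E5, P[4] = C1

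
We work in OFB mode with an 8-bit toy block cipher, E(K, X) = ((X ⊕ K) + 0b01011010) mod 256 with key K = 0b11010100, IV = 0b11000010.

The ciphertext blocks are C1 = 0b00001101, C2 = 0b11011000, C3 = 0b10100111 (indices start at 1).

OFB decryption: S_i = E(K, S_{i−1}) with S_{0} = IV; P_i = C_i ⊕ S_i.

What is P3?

P3 = 0b00100011

P1: S = E(K, 0b11000010) = 0b01110000; 0b00001101 ⊕ 0b01110000 = 0b01111101.
P2: S = E(K, 0b01110000) = 0b11111110; 0b11011000 ⊕ 0b11111110 = 0b00100110.
P3: S = E(K, 0b11111110) = 0b10000100; 0b10100111 ⊕ 0b10000100 = 0b00100011.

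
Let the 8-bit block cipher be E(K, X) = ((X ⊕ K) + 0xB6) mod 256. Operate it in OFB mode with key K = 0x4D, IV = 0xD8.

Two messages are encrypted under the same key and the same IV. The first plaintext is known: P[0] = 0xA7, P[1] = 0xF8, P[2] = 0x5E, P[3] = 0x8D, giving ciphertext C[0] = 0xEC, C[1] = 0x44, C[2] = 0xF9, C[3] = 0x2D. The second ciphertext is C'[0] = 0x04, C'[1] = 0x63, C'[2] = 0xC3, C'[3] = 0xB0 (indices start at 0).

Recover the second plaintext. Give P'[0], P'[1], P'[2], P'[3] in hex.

P'[0] = 0x4F, P'[1] = 0xDF, P'[2] = 0x64, P'[3] = 0x10

In OFB with a reused IV, both messages share the same keystream S_i, so C_i ⊕ C'_i = P_i ⊕ P'_i and thus P'_i = P_i ⊕ C_i ⊕ C'_i.
P'[0]: 0xA7 ⊕ 0xEC ⊕ 0x04 = 0x4F.
P'[1]: 0xF8 ⊕ 0x44 ⊕ 0x63 = 0xDF.
P'[2]: 0x5E ⊕ 0xF9 ⊕ 0xC3 = 0x64.
P'[3]: 0x8D ⊕ 0x2D ⊕ 0xB0 = 0x10.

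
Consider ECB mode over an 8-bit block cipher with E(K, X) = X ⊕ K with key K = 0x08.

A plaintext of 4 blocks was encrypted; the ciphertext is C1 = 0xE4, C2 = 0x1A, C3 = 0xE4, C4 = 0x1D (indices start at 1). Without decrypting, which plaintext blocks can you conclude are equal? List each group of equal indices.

ECB encrypts each block independently with the same key, so equal ciphertext blocks imply equal plaintext blocks.
C1 = C3 = 0xE4, so P1 = P3.

P1 = P3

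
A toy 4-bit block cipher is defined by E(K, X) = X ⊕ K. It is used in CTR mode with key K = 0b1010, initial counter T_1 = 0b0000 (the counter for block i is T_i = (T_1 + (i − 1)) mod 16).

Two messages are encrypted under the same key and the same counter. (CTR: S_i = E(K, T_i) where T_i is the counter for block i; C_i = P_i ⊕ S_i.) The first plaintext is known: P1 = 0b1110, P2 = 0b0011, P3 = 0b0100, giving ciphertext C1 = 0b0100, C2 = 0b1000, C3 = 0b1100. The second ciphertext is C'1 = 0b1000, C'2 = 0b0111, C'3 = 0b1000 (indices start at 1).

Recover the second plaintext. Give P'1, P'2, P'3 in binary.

In CTR with a reused counter, both messages share the same keystream S_i, so C_i ⊕ C'_i = P_i ⊕ P'_i and thus P'_i = P_i ⊕ C_i ⊕ C'_i.
P'1: 0b1110 ⊕ 0b0100 ⊕ 0b1000 = 0b0010.
P'2: 0b0011 ⊕ 0b1000 ⊕ 0b0111 = 0b1100.
P'3: 0b0100 ⊕ 0b1100 ⊕ 0b1000 = 0b0000.

P'1 = 0b0010, P'2 = 0b1100, P'3 = 0b0000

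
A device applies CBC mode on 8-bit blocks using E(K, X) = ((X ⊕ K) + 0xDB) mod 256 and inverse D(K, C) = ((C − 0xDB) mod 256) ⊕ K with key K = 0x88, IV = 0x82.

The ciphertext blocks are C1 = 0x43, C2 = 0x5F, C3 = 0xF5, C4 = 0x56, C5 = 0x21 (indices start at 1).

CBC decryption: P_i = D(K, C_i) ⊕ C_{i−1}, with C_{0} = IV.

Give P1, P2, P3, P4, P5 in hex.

P1: D(K, 0x43) = 0xE0; 0xE0 ⊕ 0x82 = 0x62.
P2: D(K, 0x5F) = 0x0C; 0x0C ⊕ 0x43 = 0x4F.
P3: D(K, 0xF5) = 0x92; 0x92 ⊕ 0x5F = 0xCD.
P4: D(K, 0x56) = 0xF3; 0xF3 ⊕ 0xF5 = 0x06.
P5: D(K, 0x21) = 0xCE; 0xCE ⊕ 0x56 = 0x98.

P1 = 0x62, P2 = 0x4F, P3 = 0xCD, P4 = 0x06, P5 = 0x98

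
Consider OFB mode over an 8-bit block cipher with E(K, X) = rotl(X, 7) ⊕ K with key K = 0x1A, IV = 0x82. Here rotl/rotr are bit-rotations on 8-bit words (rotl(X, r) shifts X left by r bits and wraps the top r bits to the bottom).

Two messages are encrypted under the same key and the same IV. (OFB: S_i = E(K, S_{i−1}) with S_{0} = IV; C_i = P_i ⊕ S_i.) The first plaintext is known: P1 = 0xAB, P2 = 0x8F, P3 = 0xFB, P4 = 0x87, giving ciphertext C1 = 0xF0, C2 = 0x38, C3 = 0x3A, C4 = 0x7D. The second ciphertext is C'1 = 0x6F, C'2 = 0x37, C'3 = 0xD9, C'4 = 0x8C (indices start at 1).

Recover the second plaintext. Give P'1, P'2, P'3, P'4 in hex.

In OFB with a reused IV, both messages share the same keystream S_i, so C_i ⊕ C'_i = P_i ⊕ P'_i and thus P'_i = P_i ⊕ C_i ⊕ C'_i.
P'1: 0xAB ⊕ 0xF0 ⊕ 0x6F = 0x34.
P'2: 0x8F ⊕ 0x38 ⊕ 0x37 = 0x80.
P'3: 0xFB ⊕ 0x3A ⊕ 0xD9 = 0x18.
P'4: 0x87 ⊕ 0x7D ⊕ 0x8C = 0x76.

P'1 = 0x34, P'2 = 0x80, P'3 = 0x18, P'4 = 0x76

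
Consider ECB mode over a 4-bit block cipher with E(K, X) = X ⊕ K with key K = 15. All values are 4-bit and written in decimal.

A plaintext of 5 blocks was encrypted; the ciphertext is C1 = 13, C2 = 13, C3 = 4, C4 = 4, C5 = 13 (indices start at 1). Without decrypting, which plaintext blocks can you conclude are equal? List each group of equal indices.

P1 = P2 = P5; P3 = P4

ECB encrypts each block independently with the same key, so equal ciphertext blocks imply equal plaintext blocks.
C1 = C2 = C5 = 13, so P1 = P2 = P5.
C3 = C4 = 4, so P3 = P4.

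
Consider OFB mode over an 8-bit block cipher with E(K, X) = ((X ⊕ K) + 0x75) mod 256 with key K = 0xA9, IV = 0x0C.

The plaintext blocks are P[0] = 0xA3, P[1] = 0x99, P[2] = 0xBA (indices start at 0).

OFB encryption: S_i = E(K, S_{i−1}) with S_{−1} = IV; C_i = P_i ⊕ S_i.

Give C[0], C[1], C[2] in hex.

C[0]: S = E(K, 0x0C) = 0x1A; 0xA3 ⊕ 0x1A = 0xB9.
C[1]: S = E(K, 0x1A) = 0x28; 0x99 ⊕ 0x28 = 0xB1.
C[2]: S = E(K, 0x28) = 0xF6; 0xBA ⊕ 0xF6 = 0x4C.

C[0] = 0xB9, C[1] = 0xB1, C[2] = 0x4C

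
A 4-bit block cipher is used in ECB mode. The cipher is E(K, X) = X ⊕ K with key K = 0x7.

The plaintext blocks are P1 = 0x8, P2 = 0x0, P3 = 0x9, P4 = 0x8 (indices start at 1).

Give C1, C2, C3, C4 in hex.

C1 = 0xF, C2 = 0x7, C3 = 0xE, C4 = 0xF

ECB encryption: C_i = E(K, P_i).
C1: E(K, 0x8) = 0xF.
C2: E(K, 0x0) = 0x7.
C3: E(K, 0x9) = 0xE.
C4: E(K, 0x8) = 0xF.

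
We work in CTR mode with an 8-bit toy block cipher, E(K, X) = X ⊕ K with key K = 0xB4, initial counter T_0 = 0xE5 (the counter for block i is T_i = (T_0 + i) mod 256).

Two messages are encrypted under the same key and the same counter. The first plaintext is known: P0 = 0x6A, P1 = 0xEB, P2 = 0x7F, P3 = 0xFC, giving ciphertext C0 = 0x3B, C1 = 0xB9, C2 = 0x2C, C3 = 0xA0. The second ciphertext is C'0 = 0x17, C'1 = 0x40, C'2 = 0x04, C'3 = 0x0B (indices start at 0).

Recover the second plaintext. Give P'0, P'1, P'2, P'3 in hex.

In CTR with a reused counter, both messages share the same keystream S_i, so C_i ⊕ C'_i = P_i ⊕ P'_i and thus P'_i = P_i ⊕ C_i ⊕ C'_i.
P'0: 0x6A ⊕ 0x3B ⊕ 0x17 = 0x46.
P'1: 0xEB ⊕ 0xB9 ⊕ 0x40 = 0x12.
P'2: 0x7F ⊕ 0x2C ⊕ 0x04 = 0x57.
P'3: 0xFC ⊕ 0xA0 ⊕ 0x0B = 0x57.

P'0 = 0x46, P'1 = 0x12, P'2 = 0x57, P'3 = 0x57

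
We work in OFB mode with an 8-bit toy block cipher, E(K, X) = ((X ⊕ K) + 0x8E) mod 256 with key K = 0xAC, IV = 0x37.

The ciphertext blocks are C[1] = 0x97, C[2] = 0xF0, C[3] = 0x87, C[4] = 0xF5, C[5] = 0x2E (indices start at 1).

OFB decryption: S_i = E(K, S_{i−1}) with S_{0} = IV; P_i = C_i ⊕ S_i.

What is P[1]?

P[1]: S = E(K, 0x37) = 0x29; 0x97 ⊕ 0x29 = 0xBE.

P[1] = 0xBE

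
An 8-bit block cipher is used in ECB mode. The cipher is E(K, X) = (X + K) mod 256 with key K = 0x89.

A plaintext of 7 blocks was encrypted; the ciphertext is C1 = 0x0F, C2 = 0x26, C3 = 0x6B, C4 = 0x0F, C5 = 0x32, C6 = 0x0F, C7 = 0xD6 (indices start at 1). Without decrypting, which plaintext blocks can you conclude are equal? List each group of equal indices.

P1 = P4 = P6

ECB encrypts each block independently with the same key, so equal ciphertext blocks imply equal plaintext blocks.
C1 = C4 = C6 = 0x0F, so P1 = P4 = P6.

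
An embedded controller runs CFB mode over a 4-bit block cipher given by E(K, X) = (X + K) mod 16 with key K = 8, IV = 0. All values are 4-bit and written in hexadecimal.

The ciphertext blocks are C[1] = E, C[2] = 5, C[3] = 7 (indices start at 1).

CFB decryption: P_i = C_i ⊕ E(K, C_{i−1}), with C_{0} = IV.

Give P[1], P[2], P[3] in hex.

P[1]: E(K, 0) = 8; E ⊕ 8 = 6.
P[2]: E(K, E) = 6; 5 ⊕ 6 = 3.
P[3]: E(K, 5) = D; 7 ⊕ D = A.

P[1] = 6, P[2] = 3, P[3] = A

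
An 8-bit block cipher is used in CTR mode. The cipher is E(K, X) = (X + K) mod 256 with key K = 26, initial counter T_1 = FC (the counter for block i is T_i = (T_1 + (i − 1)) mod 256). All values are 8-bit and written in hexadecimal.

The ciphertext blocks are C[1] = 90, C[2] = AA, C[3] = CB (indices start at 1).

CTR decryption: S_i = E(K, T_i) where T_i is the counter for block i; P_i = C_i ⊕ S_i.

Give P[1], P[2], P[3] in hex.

P[1] = B2, P[2] = 89, P[3] = EF

P[1]: T = FC, S = E(K, T) = 22; 90 ⊕ 22 = B2.
P[2]: T = FD, S = E(K, T) = 23; AA ⊕ 23 = 89.
P[3]: T = FE, S = E(K, T) = 24; CB ⊕ 24 = EF.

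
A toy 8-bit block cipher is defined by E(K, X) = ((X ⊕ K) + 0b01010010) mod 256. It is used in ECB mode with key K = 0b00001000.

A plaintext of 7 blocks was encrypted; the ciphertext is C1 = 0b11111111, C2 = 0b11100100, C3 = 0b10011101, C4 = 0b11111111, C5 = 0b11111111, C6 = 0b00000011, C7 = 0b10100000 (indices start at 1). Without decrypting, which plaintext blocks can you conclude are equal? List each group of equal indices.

ECB encrypts each block independently with the same key, so equal ciphertext blocks imply equal plaintext blocks.
C1 = C4 = C5 = 0b11111111, so P1 = P4 = P5.

P1 = P4 = P5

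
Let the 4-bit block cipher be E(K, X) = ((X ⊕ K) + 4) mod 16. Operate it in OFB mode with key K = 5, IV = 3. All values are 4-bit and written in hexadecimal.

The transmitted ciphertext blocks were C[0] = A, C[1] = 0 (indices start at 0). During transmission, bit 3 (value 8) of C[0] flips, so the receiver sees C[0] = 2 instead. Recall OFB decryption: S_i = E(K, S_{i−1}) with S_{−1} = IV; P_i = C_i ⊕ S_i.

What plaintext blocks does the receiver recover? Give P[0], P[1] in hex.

P[0] = 8, P[1] = 3

Only C[0] changed, to 2. In OFB, a change in C_i flips the same bit in P_i only; the keystream is unaffected. Decrypting the received ciphertext:
P[0]: S = E(K, 3) = A; 2 ⊕ A = 8.
P[1]: S = E(K, A) = 3; 0 ⊕ 3 = 3.
Blocks that differ from the original plaintext: P[0].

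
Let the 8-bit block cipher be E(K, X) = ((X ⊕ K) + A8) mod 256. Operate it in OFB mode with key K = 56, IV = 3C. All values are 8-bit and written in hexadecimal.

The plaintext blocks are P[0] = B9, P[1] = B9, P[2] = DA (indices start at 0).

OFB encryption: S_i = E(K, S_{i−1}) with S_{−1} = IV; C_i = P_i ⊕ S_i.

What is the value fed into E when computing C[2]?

C[0]: S = E(K, 3C) = 12; B9 ⊕ 12 = AB.
C[1]: S = E(K, 12) = EC; B9 ⊕ EC = 55.
C[2]: S = E(K, EC) = 62; DA ⊕ 62 = B8.
So the input to E for block [2] is EC.

EC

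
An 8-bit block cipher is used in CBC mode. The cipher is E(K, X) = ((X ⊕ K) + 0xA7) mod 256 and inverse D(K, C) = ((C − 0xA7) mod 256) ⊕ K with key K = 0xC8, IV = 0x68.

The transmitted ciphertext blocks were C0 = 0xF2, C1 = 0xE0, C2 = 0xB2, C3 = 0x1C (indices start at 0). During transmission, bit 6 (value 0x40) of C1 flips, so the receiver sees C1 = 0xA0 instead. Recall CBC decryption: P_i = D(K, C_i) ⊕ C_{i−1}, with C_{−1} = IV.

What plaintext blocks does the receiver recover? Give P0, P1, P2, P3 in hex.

Only C1 changed, to 0xA0. In CBC, a change in C_i garbles P_i and flips the same bit in P_{i+1}. Decrypting the received ciphertext:
P0: D(K, 0xF2) = 0x83; 0x83 ⊕ 0x68 = 0xEB.
P1: D(K, 0xA0) = 0x31; 0x31 ⊕ 0xF2 = 0xC3.
P2: D(K, 0xB2) = 0xC3; 0xC3 ⊕ 0xA0 = 0x63.
P3: D(K, 0x1C) = 0xBD; 0xBD ⊕ 0xB2 = 0x0F.
Blocks that differ from the original plaintext: P1, P2.

P0 = 0xEB, P1 = 0xC3, P2 = 0x63, P3 = 0x0F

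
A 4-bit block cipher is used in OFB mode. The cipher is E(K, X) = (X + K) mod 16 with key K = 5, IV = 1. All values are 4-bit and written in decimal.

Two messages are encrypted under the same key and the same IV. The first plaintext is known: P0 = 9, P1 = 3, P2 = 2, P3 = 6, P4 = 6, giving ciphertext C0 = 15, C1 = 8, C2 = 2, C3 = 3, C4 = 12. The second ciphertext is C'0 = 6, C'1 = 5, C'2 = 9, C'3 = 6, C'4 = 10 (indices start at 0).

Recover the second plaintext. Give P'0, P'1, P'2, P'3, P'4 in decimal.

P'0 = 0, P'1 = 14, P'2 = 9, P'3 = 3, P'4 = 0

In OFB with a reused IV, both messages share the same keystream S_i, so C_i ⊕ C'_i = P_i ⊕ P'_i and thus P'_i = P_i ⊕ C_i ⊕ C'_i.
P'0: 9 ⊕ 15 ⊕ 6 = 0.
P'1: 3 ⊕ 8 ⊕ 5 = 14.
P'2: 2 ⊕ 2 ⊕ 9 = 9.
P'3: 6 ⊕ 3 ⊕ 6 = 3.
P'4: 6 ⊕ 12 ⊕ 10 = 0.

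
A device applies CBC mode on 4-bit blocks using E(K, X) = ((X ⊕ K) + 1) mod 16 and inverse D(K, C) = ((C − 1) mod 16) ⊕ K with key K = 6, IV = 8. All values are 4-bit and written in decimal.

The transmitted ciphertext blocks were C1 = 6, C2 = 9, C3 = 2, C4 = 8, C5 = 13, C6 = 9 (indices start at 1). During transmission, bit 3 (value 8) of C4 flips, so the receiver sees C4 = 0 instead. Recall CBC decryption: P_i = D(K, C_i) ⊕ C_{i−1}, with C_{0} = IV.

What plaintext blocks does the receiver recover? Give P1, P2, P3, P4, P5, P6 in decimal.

P1 = 11, P2 = 8, P3 = 14, P4 = 11, P5 = 10, P6 = 3

Only C4 changed, to 0. In CBC, a change in C_i garbles P_i and flips the same bit in P_{i+1}. Decrypting the received ciphertext:
P1: D(K, 6) = 3; 3 ⊕ 8 = 11.
P2: D(K, 9) = 14; 14 ⊕ 6 = 8.
P3: D(K, 2) = 7; 7 ⊕ 9 = 14.
P4: D(K, 0) = 9; 9 ⊕ 2 = 11.
P5: D(K, 13) = 10; 10 ⊕ 0 = 10.
P6: D(K, 9) = 14; 14 ⊕ 13 = 3.
Blocks that differ from the original plaintext: P4, P5.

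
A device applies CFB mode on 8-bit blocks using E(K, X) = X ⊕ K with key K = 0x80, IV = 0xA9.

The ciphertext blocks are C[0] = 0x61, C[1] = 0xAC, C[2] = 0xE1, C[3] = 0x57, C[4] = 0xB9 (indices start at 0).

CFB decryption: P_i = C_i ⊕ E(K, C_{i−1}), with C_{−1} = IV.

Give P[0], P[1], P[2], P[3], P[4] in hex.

P[0] = 0x48, P[1] = 0x4D, P[2] = 0xCD, P[3] = 0x36, P[4] = 0x6E

P[0]: E(K, 0xA9) = 0x29; 0x61 ⊕ 0x29 = 0x48.
P[1]: E(K, 0x61) = 0xE1; 0xAC ⊕ 0xE1 = 0x4D.
P[2]: E(K, 0xAC) = 0x2C; 0xE1 ⊕ 0x2C = 0xCD.
P[3]: E(K, 0xE1) = 0x61; 0x57 ⊕ 0x61 = 0x36.
P[4]: E(K, 0x57) = 0xD7; 0xB9 ⊕ 0xD7 = 0x6E.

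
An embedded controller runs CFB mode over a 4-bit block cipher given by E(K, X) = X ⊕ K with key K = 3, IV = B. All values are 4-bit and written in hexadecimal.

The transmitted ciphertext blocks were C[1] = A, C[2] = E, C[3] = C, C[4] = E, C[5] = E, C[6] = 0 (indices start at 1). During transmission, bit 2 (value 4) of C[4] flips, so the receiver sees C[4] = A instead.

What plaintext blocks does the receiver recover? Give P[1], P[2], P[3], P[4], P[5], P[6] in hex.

CFB decryption: P_i = C_i ⊕ E(K, C_{i−1}), with C_{0} = IV.
Only C[4] changed, to A. In CFB, a change in C_i flips the same bit in P_i and garbles P_{i+1}. Decrypting the received ciphertext:
P[1]: E(K, B) = 8; A ⊕ 8 = 2.
P[2]: E(K, A) = 9; E ⊕ 9 = 7.
P[3]: E(K, E) = D; C ⊕ D = 1.
P[4]: E(K, C) = F; A ⊕ F = 5.
P[5]: E(K, A) = 9; E ⊕ 9 = 7.
P[6]: E(K, E) = D; 0 ⊕ D = D.
Blocks that differ from the original plaintext: P[4], P[5].

P[1] = 2, P[2] = 7, P[3] = 1, P[4] = 5, P[5] = 7, P[6] = D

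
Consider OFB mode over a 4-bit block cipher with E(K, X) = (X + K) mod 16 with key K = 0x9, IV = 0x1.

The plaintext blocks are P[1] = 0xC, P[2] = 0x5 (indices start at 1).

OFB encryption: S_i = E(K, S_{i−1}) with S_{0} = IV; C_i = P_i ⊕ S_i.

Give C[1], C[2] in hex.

C[1] = 0x6, C[2] = 0x6

C[1]: S = E(K, 0x1) = 0xA; 0xC ⊕ 0xA = 0x6.
C[2]: S = E(K, 0xA) = 0x3; 0x5 ⊕ 0x3 = 0x6.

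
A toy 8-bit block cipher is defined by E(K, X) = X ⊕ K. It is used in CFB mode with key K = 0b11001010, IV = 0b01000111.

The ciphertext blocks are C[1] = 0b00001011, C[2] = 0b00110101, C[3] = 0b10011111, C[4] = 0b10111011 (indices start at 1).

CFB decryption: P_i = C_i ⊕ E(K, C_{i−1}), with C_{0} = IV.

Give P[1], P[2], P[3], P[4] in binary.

P[1]: E(K, 0b01000111) = 0b10001101; 0b00001011 ⊕ 0b10001101 = 0b10000110.
P[2]: E(K, 0b00001011) = 0b11000001; 0b00110101 ⊕ 0b11000001 = 0b11110100.
P[3]: E(K, 0b00110101) = 0b11111111; 0b10011111 ⊕ 0b11111111 = 0b01100000.
P[4]: E(K, 0b10011111) = 0b01010101; 0b10111011 ⊕ 0b01010101 = 0b11101110.

P[1] = 0b10000110, P[2] = 0b11110100, P[3] = 0b01100000, P[4] = 0b11101110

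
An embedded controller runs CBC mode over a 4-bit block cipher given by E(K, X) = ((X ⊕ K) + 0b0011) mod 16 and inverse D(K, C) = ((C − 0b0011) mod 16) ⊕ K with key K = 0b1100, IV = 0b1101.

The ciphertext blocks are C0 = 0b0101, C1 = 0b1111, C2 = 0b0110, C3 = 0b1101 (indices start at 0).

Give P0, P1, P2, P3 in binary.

P0 = 0b0011, P1 = 0b0101, P2 = 0b0000, P3 = 0b0000

CBC decryption: P_i = D(K, C_i) ⊕ C_{i−1}, with C_{−1} = IV.
P0: D(K, 0b0101) = 0b1110; 0b1110 ⊕ 0b1101 = 0b0011.
P1: D(K, 0b1111) = 0b0000; 0b0000 ⊕ 0b0101 = 0b0101.
P2: D(K, 0b0110) = 0b1111; 0b1111 ⊕ 0b1111 = 0b0000.
P3: D(K, 0b1101) = 0b0110; 0b0110 ⊕ 0b0110 = 0b0000.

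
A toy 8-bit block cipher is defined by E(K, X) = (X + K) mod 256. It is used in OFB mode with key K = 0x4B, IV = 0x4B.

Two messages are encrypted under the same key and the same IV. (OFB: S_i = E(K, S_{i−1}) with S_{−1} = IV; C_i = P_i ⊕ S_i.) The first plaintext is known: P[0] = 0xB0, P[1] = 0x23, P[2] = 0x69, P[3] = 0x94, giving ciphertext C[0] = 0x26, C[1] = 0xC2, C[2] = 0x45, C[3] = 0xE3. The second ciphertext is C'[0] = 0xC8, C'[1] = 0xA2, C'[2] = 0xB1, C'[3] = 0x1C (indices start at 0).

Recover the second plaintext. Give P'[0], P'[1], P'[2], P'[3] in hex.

In OFB with a reused IV, both messages share the same keystream S_i, so C_i ⊕ C'_i = P_i ⊕ P'_i and thus P'_i = P_i ⊕ C_i ⊕ C'_i.
P'[0]: 0xB0 ⊕ 0x26 ⊕ 0xC8 = 0x5E.
P'[1]: 0x23 ⊕ 0xC2 ⊕ 0xA2 = 0x43.
P'[2]: 0x69 ⊕ 0x45 ⊕ 0xB1 = 0x9D.
P'[3]: 0x94 ⊕ 0xE3 ⊕ 0x1C = 0x6B.

P'[0] = 0x5E, P'[1] = 0x43, P'[2] = 0x9D, P'[3] = 0x6B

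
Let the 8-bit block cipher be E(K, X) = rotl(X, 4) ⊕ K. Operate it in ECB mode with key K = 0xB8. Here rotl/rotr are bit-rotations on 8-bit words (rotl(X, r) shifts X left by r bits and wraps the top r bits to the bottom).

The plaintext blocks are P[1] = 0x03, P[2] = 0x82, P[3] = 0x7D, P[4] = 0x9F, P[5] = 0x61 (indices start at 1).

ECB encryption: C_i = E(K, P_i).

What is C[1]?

C[1] = 0x88

C[1]: E(K, 0x03) = 0x88.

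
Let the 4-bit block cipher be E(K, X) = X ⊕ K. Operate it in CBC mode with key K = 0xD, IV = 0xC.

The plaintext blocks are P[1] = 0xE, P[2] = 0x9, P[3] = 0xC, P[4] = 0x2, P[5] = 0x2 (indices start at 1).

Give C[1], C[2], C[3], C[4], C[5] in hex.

CBC encryption: C_i = E(K, P_i ⊕ C_{i−1}), with C_{0} = IV.
C[1]: P[1] ⊕ 0xC = 0x2; E(K, 0x2) = 0xF.
C[2]: P[2] ⊕ 0xF = 0x6; E(K, 0x6) = 0xB.
C[3]: P[3] ⊕ 0xB = 0x7; E(K, 0x7) = 0xA.
C[4]: P[4] ⊕ 0xA = 0x8; E(K, 0x8) = 0x5.
C[5]: P[5] ⊕ 0x5 = 0x7; E(K, 0x7) = 0xA.

C[1] = 0xF, C[2] = 0xB, C[3] = 0xA, C[4] = 0x5, C[5] = 0xA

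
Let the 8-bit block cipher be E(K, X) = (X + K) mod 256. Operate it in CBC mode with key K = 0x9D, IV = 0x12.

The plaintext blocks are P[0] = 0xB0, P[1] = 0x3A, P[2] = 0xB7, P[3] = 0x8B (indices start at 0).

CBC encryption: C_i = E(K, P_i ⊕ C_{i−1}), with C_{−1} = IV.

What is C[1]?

C[1] = 0xA2

C[0]: P[0] ⊕ 0x12 = 0xA2; E(K, 0xA2) = 0x3F.
C[1]: P[1] ⊕ 0x3F = 0x05; E(K, 0x05) = 0xA2.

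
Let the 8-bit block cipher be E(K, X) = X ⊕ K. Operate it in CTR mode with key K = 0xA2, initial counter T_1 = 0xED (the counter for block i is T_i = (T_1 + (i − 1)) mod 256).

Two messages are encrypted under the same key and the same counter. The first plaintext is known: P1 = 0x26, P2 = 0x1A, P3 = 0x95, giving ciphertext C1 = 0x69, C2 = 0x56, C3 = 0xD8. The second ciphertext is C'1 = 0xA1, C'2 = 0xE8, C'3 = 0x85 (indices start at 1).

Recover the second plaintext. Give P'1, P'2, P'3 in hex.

P'1 = 0xEE, P'2 = 0xA4, P'3 = 0xC8

In CTR with a reused counter, both messages share the same keystream S_i, so C_i ⊕ C'_i = P_i ⊕ P'_i and thus P'_i = P_i ⊕ C_i ⊕ C'_i.
P'1: 0x26 ⊕ 0x69 ⊕ 0xA1 = 0xEE.
P'2: 0x1A ⊕ 0x56 ⊕ 0xE8 = 0xA4.
P'3: 0x95 ⊕ 0xD8 ⊕ 0x85 = 0xC8.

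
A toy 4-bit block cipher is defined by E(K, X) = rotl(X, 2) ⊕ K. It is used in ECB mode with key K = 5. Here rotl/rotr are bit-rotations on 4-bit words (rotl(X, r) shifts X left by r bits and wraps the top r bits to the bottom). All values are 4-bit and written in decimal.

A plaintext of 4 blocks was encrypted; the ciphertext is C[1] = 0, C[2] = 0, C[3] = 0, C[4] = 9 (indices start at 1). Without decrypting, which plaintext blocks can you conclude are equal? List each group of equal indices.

ECB encrypts each block independently with the same key, so equal ciphertext blocks imply equal plaintext blocks.
C[1] = C[2] = C[3] = 0, so P[1] = P[2] = P[3].

P[1] = P[2] = P[3]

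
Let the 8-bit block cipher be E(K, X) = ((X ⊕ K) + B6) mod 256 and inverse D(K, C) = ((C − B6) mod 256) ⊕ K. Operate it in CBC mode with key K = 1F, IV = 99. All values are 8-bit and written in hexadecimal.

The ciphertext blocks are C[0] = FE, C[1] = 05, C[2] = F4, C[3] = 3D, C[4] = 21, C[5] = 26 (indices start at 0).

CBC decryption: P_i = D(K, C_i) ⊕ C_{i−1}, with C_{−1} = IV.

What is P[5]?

P[5]: D(K, 26) = 6F; 6F ⊕ 21 = 4E.

P[5] = 4E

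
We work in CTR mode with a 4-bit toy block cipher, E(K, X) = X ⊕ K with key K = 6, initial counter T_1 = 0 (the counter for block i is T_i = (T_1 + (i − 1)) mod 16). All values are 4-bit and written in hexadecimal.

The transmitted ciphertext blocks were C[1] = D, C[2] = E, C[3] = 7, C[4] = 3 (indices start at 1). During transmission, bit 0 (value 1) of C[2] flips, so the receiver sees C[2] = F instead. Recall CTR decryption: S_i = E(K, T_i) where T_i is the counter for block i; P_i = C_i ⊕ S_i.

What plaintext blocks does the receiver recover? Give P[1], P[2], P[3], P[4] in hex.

P[1] = B, P[2] = 8, P[3] = 3, P[4] = 6

Only C[2] changed, to F. In CTR, a change in C_i flips the same bit in P_i only; the keystream is unaffected. Decrypting the received ciphertext:
P[1]: T = 0, S = E(K, T) = 6; D ⊕ 6 = B.
P[2]: T = 1, S = E(K, T) = 7; F ⊕ 7 = 8.
P[3]: T = 2, S = E(K, T) = 4; 7 ⊕ 4 = 3.
P[4]: T = 3, S = E(K, T) = 5; 3 ⊕ 5 = 6.
Blocks that differ from the original plaintext: P[2].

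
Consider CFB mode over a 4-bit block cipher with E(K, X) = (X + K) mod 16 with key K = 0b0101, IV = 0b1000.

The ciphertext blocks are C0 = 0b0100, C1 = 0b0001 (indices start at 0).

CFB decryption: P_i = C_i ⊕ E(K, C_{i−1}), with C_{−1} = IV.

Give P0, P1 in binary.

P0 = 0b1001, P1 = 0b1000

P0: E(K, 0b1000) = 0b1101; 0b0100 ⊕ 0b1101 = 0b1001.
P1: E(K, 0b0100) = 0b1001; 0b0001 ⊕ 0b1001 = 0b1000.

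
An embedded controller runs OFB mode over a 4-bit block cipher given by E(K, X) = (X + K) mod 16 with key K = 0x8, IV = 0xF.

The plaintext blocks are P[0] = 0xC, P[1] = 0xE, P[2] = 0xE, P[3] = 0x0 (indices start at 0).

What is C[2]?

C[2] = 0x9

OFB encryption: S_i = E(K, S_{i−1}) with S_{−1} = IV; C_i = P_i ⊕ S_i.
C[0]: S = E(K, 0xF) = 0x7; 0xC ⊕ 0x7 = 0xB.
C[1]: S = E(K, 0x7) = 0xF; 0xE ⊕ 0xF = 0x1.
C[2]: S = E(K, 0xF) = 0x7; 0xE ⊕ 0x7 = 0x9.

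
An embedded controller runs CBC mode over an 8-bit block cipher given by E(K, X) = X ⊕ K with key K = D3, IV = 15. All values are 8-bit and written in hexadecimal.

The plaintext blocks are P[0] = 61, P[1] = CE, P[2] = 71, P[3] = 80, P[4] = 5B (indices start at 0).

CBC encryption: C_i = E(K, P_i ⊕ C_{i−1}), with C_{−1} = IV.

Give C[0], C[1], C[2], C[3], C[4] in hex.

C[0]: P[0] ⊕ 15 = 74; E(K, 74) = A7.
C[1]: P[1] ⊕ A7 = 69; E(K, 69) = BA.
C[2]: P[2] ⊕ BA = CB; E(K, CB) = 18.
C[3]: P[3] ⊕ 18 = 98; E(K, 98) = 4B.
C[4]: P[4] ⊕ 4B = 10; E(K, 10) = C3.

C[0] = A7, C[1] = BA, C[2] = 18, C[3] = 4B, C[4] = C3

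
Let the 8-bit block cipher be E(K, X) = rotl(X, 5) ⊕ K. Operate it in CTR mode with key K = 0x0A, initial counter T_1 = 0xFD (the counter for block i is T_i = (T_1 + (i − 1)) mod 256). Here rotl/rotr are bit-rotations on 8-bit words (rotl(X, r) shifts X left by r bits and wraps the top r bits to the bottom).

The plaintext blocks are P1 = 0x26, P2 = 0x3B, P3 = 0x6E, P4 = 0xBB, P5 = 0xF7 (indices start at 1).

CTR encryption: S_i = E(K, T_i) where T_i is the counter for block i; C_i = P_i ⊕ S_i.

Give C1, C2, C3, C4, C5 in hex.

C1 = 0x93, C2 = 0xEE, C3 = 0x9B, C4 = 0xB1, C5 = 0xDD

C1: T = 0xFD, S = E(K, T) = 0xB5; 0x26 ⊕ 0xB5 = 0x93.
C2: T = 0xFE, S = E(K, T) = 0xD5; 0x3B ⊕ 0xD5 = 0xEE.
C3: T = 0xFF, S = E(K, T) = 0xF5; 0x6E ⊕ 0xF5 = 0x9B.
C4: T = 0x00, S = E(K, T) = 0x0A; 0xBB ⊕ 0x0A = 0xB1.
C5: T = 0x01, S = E(K, T) = 0x2A; 0xF7 ⊕ 0x2A = 0xDD.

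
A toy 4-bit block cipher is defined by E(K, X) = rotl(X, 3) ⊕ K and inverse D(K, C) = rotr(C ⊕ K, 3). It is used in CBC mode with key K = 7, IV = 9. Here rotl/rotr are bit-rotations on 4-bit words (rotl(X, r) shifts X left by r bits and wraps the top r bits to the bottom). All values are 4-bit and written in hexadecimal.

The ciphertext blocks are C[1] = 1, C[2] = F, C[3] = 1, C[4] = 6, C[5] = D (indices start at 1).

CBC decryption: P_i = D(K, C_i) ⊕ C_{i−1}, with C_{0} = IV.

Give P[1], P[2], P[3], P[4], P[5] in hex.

P[1]: D(K, 1) = C; C ⊕ 9 = 5.
P[2]: D(K, F) = 1; 1 ⊕ 1 = 0.
P[3]: D(K, 1) = C; C ⊕ F = 3.
P[4]: D(K, 6) = 2; 2 ⊕ 1 = 3.
P[5]: D(K, D) = 5; 5 ⊕ 6 = 3.

P[1] = 5, P[2] = 0, P[3] = 3, P[4] = 3, P[5] = 3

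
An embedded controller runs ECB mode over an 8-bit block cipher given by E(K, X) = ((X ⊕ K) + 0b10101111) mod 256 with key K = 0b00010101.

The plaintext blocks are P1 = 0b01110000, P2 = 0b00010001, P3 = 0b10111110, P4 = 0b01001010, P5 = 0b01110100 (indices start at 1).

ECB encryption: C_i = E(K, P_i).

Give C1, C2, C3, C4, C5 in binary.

C1 = 0b00010100, C2 = 0b10110011, C3 = 0b01011010, C4 = 0b00001110, C5 = 0b00010000

C1: E(K, 0b01110000) = 0b00010100.
C2: E(K, 0b00010001) = 0b10110011.
C3: E(K, 0b10111110) = 0b01011010.
C4: E(K, 0b01001010) = 0b00001110.
C5: E(K, 0b01110100) = 0b00010000.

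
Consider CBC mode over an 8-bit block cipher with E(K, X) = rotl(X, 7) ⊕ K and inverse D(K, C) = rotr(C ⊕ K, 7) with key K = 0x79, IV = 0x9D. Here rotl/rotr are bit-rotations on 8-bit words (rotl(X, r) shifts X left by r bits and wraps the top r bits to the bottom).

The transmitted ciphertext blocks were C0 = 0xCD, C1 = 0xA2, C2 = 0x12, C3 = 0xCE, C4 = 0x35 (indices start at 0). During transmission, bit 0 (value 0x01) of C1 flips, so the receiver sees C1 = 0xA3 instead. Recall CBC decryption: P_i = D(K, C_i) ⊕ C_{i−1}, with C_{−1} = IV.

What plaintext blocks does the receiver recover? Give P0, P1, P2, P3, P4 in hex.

P0 = 0xF4, P1 = 0x78, P2 = 0x75, P3 = 0x7D, P4 = 0x56

Only C1 changed, to 0xA3. In CBC, a change in C_i garbles P_i and flips the same bit in P_{i+1}. Decrypting the received ciphertext:
P0: D(K, 0xCD) = 0x69; 0x69 ⊕ 0x9D = 0xF4.
P1: D(K, 0xA3) = 0xB5; 0xB5 ⊕ 0xCD = 0x78.
P2: D(K, 0x12) = 0xD6; 0xD6 ⊕ 0xA3 = 0x75.
P3: D(K, 0xCE) = 0x6F; 0x6F ⊕ 0x12 = 0x7D.
P4: D(K, 0x35) = 0x98; 0x98 ⊕ 0xCE = 0x56.
Blocks that differ from the original plaintext: P1, P2.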